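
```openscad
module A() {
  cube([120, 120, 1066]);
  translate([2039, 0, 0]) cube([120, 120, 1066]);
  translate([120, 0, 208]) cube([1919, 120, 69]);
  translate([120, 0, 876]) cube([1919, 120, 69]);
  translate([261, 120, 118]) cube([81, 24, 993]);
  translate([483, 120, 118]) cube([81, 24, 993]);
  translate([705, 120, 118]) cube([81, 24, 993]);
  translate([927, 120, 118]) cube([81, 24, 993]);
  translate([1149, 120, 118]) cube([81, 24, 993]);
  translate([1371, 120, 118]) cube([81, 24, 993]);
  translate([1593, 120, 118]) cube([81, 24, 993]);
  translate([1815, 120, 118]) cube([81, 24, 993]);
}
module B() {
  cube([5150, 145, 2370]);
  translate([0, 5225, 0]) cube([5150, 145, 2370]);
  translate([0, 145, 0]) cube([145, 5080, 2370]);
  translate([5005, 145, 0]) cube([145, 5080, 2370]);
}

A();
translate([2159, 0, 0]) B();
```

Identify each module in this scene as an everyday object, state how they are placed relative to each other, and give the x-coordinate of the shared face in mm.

A is a fence section. B is a house frame. The house frame is against the fence section's +x side, with their −y faces flush. The x-coordinate of the shared face is 2159 mm.

The fence section's +x face and the house frame's −x face are both at x = 2159 mm.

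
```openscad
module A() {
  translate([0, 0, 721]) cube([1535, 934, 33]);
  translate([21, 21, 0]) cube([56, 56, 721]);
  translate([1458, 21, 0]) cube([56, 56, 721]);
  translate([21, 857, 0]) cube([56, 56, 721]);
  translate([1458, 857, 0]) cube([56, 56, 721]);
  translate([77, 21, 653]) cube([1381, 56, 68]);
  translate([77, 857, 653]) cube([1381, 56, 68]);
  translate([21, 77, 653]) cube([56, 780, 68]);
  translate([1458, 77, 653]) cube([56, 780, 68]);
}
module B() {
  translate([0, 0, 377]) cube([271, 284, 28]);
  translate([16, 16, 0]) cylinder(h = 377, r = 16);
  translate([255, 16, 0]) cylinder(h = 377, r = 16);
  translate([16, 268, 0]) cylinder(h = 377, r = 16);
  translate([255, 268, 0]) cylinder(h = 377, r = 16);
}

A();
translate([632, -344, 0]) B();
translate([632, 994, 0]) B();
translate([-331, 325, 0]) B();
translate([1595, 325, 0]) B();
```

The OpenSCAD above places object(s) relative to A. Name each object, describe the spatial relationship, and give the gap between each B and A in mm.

Each stool's nearest face is 60 mm from the table's bounding box.

A is a table. B is a stool. Four stools sit around the table at the −y, +y, −x, +x sides. The gap between each stool and the table is 60 mm.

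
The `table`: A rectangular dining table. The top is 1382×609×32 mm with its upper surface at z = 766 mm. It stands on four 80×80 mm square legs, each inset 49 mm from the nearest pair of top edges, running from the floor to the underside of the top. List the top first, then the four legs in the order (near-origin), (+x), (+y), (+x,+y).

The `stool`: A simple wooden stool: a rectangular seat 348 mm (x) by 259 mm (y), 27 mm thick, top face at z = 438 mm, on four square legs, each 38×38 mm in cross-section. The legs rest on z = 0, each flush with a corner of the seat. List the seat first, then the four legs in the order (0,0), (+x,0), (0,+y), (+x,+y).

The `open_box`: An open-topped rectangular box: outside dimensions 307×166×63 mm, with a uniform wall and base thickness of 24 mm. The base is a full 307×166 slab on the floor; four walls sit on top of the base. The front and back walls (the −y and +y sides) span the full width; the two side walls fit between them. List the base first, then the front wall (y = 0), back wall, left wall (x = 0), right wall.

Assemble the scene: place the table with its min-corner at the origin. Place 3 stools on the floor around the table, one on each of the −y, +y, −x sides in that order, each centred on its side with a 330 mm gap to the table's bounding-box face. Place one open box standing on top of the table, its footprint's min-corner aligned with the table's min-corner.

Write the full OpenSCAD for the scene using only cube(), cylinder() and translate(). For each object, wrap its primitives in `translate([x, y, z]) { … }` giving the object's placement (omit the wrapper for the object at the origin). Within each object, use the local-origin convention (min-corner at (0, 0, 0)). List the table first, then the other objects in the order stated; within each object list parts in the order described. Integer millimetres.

translate([0, 0, 734]) cube([1382, 609, 32]);
translate([49, 49, 0]) cube([80, 80, 734]);
translate([1253, 49, 0]) cube([80, 80, 734]);
translate([49, 480, 0]) cube([80, 80, 734]);
translate([1253, 480, 0]) cube([80, 80, 734]);
translate([517, -589, 0]) {
  translate([0, 0, 411]) cube([348, 259, 27]);
  cube([38, 38, 411]);
  translate([310, 0, 0]) cube([38, 38, 411]);
  translate([0, 221, 0]) cube([38, 38, 411]);
  translate([310, 221, 0]) cube([38, 38, 411]);
}
translate([517, 939, 0]) {
  translate([0, 0, 411]) cube([348, 259, 27]);
  cube([38, 38, 411]);
  translate([310, 0, 0]) cube([38, 38, 411]);
  translate([0, 221, 0]) cube([38, 38, 411]);
  translate([310, 221, 0]) cube([38, 38, 411]);
}
translate([-678, 175, 0]) {
  translate([0, 0, 411]) cube([348, 259, 27]);
  cube([38, 38, 411]);
  translate([310, 0, 0]) cube([38, 38, 411]);
  translate([0, 221, 0]) cube([38, 38, 411]);
  translate([310, 221, 0]) cube([38, 38, 411]);
}
translate([0, 0, 766]) {
  cube([307, 166, 24]);
  translate([0, 0, 24]) cube([307, 24, 39]);
  translate([0, 142, 24]) cube([307, 24, 39]);
  translate([0, 24, 24]) cube([24, 118, 39]);
  translate([283, 24, 24]) cube([24, 118, 39]);
}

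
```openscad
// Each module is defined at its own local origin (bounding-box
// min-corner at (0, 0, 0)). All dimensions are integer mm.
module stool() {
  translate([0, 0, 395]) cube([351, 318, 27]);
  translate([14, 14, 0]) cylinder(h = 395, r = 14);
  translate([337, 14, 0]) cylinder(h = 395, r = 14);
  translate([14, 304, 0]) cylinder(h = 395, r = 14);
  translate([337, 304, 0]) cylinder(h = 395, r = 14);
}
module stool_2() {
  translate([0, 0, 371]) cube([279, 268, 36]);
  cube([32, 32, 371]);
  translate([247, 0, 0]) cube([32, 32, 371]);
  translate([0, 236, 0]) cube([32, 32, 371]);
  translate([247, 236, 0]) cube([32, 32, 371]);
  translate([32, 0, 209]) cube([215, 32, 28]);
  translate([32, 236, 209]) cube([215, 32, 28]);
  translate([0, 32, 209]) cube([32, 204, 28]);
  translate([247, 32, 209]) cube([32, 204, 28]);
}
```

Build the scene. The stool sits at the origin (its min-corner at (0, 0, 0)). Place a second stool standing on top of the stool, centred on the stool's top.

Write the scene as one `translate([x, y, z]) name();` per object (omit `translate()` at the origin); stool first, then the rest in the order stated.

stool();
translate([36, 25, 422]) stool_2();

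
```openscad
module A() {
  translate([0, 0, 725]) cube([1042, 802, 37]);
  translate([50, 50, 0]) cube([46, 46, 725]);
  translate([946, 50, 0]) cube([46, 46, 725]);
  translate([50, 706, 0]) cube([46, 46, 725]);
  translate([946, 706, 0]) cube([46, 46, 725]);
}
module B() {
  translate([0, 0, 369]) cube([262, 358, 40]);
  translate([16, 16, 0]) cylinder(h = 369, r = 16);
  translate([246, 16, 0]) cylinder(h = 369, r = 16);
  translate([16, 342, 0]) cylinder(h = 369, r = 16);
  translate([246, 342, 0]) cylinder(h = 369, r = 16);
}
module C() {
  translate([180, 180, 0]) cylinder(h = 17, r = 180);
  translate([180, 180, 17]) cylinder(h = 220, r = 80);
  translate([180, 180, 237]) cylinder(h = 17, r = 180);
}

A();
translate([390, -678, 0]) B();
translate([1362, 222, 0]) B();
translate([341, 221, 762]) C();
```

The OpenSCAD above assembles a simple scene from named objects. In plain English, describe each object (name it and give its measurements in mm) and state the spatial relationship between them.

A is a table with a 1042×802 mm rectangular top, 37 mm thick, top surface at z = 762 mm, supported by four 46×46 mm square legs, each inset 50 mm from the nearest pair of top edges, running from the floor.

B is a four-legged stool. The seat is 262×358 mm, 40 mm thick, top at z = 409 mm. It stands on four round legs, each 32 mm in diameter, from z = 0 to the seat underside, each leg's axis is inset half a diameter from the nearest pair of seat edges (so the leg's bounding box is flush with the corner).

C is a spool: two coaxial disc flanges of radius 180 mm and thickness 17 mm, joined by a core cylinder of radius 80 mm and height 220 mm. The lower flange rests on z = 0 and the three cylinders share a vertical axis.

Two stools sit around the table at the −y, +x sides. The spool is on top of the table, centred.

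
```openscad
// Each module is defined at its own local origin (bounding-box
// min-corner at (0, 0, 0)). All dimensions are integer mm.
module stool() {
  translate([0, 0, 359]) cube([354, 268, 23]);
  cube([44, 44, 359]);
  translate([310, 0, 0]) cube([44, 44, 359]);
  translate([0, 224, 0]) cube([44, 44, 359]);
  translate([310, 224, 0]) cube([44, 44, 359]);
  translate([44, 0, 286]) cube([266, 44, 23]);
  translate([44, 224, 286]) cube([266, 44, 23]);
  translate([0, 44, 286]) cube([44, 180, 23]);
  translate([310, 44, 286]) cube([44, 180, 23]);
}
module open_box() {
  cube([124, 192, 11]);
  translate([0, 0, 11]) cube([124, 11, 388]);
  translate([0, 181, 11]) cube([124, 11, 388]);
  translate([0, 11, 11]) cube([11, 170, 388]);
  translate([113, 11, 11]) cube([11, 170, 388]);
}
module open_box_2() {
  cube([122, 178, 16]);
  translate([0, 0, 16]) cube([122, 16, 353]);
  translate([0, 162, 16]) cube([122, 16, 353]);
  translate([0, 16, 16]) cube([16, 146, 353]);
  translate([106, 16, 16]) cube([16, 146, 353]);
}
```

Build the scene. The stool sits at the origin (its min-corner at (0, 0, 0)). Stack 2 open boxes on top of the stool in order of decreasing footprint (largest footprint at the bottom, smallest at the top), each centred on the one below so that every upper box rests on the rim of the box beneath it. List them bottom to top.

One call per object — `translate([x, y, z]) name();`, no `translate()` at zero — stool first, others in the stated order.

stool();
translate([115, 38, 382]) open_box();
translate([116, 45, 781]) open_box_2();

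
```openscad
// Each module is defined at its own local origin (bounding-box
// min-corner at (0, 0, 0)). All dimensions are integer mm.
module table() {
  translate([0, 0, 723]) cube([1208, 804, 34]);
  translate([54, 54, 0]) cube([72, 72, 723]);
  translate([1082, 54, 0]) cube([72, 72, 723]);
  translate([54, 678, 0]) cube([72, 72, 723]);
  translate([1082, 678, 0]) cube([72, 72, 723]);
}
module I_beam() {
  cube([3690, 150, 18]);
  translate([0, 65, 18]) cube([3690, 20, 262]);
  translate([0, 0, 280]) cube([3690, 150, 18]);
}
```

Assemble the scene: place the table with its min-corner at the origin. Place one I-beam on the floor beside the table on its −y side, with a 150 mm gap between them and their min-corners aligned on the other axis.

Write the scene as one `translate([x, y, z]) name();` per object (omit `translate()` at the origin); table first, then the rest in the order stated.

table();
translate([0, -300, 0]) I_beam();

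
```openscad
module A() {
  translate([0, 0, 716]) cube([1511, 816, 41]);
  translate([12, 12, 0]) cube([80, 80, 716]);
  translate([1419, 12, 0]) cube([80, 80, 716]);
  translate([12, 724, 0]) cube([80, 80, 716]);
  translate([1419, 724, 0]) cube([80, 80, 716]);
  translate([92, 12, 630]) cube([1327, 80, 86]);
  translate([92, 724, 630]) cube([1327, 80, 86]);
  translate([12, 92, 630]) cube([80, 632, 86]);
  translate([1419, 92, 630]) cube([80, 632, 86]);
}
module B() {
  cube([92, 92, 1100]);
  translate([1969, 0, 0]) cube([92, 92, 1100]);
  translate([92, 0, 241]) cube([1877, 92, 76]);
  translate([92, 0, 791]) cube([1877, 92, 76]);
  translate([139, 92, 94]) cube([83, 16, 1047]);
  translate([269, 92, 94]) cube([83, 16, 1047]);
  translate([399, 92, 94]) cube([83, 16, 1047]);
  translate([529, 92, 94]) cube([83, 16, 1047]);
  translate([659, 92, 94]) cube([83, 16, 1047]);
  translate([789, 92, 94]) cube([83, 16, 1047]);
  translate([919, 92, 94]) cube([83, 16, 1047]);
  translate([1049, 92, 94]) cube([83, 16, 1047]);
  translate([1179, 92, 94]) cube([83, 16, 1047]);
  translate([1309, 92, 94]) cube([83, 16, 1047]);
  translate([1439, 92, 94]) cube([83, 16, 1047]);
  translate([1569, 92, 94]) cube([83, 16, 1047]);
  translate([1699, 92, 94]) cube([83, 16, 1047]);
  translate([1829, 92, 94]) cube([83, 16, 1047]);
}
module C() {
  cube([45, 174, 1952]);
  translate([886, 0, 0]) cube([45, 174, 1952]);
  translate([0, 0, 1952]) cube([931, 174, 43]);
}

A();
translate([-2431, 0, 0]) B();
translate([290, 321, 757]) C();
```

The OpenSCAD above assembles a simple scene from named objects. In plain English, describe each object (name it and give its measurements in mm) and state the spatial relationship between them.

A is a rectangular dining table. The top is 1511×816×41 mm with its upper surface at z = 757 mm. It stands on four 80×80 mm square legs, each inset 12 mm from the nearest pair of top edges, running from the floor to the underside of the top. Four apron rails, 80 mm thick and 86 mm tall, run between adjacent legs with their top edges flush with the underside of the top and their outer faces flush with the legs' outer faces.

B is a fence section. Two 92×92 mm posts, 1100 mm tall, stand on the floor with a clear span of 1877 mm between their inner faces. Two horizontal rails of 92×76 mm section span the gap between the posts with their undersides at z = 241 mm and z = 791 mm, flush with the posts' −y face. 14 pickets, each 83 mm wide, 16 mm thick and 1047 mm tall, are fixed to the +y face of the rails with their bottoms at z = 94 mm, evenly spaced across the span with equal gaps (rounded down to the nearest mm) at the −x end and between each pair — any rounding remainder accumulates at the +x end.

C is a rectangular door frame: two vertical jambs of 45×174 mm section, 1952 mm tall, with a clear opening 841 mm wide between their inner faces. A header 43 mm tall and 174 mm deep lies on top of the jambs and spans the full outside width.

The fence section is on the floor beside the table on its −x side. The door frame is on top of the table, centred.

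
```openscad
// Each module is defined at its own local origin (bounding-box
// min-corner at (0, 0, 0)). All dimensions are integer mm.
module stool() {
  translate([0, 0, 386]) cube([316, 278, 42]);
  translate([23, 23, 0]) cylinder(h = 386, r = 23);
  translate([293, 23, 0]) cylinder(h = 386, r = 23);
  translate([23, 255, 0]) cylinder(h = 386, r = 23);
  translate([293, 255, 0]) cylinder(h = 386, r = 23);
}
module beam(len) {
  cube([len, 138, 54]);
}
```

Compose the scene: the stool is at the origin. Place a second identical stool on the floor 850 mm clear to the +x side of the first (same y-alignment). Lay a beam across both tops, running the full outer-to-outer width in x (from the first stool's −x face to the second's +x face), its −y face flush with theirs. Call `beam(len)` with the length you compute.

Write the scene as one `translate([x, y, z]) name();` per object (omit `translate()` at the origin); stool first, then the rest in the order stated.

stool();
translate([1166, 0, 0]) stool();
translate([0, 0, 428]) beam(1482);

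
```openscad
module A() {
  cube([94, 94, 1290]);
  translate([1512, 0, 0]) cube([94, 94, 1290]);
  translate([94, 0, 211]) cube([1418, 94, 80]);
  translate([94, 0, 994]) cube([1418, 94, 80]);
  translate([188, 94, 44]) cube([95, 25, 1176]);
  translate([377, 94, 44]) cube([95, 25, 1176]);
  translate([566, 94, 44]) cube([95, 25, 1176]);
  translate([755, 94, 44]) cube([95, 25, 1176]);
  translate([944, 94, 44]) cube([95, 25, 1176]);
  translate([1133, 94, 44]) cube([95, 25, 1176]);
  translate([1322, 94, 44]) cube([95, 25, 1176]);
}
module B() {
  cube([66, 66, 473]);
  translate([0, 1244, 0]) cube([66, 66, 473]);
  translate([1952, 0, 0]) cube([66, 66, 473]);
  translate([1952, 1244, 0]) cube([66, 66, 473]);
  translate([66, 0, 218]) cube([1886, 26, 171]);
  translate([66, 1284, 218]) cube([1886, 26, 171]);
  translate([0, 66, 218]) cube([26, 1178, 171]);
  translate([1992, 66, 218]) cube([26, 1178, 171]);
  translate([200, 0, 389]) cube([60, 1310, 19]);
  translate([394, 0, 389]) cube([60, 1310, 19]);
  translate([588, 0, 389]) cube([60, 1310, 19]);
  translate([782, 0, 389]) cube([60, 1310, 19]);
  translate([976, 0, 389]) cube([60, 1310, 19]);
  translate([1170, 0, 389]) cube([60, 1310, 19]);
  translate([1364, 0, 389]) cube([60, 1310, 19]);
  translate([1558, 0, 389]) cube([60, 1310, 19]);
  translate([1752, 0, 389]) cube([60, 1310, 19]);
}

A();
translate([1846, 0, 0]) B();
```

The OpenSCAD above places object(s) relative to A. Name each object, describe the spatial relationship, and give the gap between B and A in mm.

The bed frame's nearest face is 240 mm from the fence section's +x face.

A is a fence section. B is a bed frame. The bed frame is on the floor beside the fence section on its +x side. The gap between the bed frame and the fence section is 240 mm.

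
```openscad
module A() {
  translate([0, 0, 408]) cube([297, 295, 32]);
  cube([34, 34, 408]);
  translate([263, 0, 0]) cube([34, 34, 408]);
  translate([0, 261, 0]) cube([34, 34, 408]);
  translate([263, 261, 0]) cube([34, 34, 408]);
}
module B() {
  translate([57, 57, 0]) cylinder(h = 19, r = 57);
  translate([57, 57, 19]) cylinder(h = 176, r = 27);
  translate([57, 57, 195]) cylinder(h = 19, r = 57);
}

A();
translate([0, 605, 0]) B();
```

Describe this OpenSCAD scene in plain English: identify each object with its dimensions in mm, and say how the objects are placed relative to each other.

A is a simple wooden stool: a rectangular seat 297 mm (x) by 295 mm (y), 32 mm thick, top face at z = 440 mm, on four square legs, each 34×34 mm in cross-section. The legs rest on z = 0, each flush with a corner of the seat.

B is a spool: two coaxial disc flanges of radius 57 mm and thickness 19 mm, joined by a core cylinder of radius 27 mm and height 176 mm. The lower flange rests on z = 0 and the three cylinders share a vertical axis.

The spool is on the floor beside the stool on its +y side.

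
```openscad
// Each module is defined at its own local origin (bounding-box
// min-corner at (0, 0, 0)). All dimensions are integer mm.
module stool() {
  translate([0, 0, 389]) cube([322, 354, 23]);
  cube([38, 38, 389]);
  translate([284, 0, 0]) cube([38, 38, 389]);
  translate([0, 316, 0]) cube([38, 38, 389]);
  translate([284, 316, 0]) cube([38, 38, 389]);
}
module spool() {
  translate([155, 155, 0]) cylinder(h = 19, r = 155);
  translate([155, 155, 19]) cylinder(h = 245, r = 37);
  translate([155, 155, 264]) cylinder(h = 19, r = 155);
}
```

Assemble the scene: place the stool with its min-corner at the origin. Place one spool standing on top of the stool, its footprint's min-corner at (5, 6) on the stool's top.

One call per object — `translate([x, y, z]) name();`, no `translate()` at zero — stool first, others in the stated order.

stool();
translate([5, 6, 412]) spool();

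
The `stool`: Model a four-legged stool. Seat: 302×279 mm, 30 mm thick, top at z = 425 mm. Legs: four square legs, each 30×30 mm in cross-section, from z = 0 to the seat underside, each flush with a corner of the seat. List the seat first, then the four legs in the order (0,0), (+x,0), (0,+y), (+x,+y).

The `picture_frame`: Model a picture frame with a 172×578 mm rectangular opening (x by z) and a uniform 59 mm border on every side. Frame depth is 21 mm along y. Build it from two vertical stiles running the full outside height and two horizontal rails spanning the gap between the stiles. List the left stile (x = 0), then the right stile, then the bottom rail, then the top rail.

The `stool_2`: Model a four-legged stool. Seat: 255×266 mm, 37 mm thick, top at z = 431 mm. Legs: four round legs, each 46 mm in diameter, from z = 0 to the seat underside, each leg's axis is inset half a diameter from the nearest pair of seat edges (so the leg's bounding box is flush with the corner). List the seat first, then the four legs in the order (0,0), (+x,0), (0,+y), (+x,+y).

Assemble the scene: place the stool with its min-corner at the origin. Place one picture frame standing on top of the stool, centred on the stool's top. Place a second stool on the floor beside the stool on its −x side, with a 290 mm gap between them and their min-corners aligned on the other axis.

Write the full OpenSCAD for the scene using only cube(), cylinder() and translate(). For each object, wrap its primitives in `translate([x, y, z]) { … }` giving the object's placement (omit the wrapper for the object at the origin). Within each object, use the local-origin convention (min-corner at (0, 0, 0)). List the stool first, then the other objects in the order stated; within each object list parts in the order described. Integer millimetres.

translate([0, 0, 395]) cube([302, 279, 30]);
cube([30, 30, 395]);
translate([272, 0, 0]) cube([30, 30, 395]);
translate([0, 249, 0]) cube([30, 30, 395]);
translate([272, 249, 0]) cube([30, 30, 395]);
translate([6, 129, 425]) {
  cube([59, 21, 696]);
  translate([231, 0, 0]) cube([59, 21, 696]);
  translate([59, 0, 0]) cube([172, 21, 59]);
  translate([59, 0, 637]) cube([172, 21, 59]);
}
translate([-545, 0, 0]) {
  translate([0, 0, 394]) cube([255, 266, 37]);
  translate([23, 23, 0]) cylinder(h = 394, r = 23);
  translate([232, 23, 0]) cylinder(h = 394, r = 23);
  translate([23, 243, 0]) cylinder(h = 394, r = 23);
  translate([232, 243, 0]) cylinder(h = 394, r = 23);
}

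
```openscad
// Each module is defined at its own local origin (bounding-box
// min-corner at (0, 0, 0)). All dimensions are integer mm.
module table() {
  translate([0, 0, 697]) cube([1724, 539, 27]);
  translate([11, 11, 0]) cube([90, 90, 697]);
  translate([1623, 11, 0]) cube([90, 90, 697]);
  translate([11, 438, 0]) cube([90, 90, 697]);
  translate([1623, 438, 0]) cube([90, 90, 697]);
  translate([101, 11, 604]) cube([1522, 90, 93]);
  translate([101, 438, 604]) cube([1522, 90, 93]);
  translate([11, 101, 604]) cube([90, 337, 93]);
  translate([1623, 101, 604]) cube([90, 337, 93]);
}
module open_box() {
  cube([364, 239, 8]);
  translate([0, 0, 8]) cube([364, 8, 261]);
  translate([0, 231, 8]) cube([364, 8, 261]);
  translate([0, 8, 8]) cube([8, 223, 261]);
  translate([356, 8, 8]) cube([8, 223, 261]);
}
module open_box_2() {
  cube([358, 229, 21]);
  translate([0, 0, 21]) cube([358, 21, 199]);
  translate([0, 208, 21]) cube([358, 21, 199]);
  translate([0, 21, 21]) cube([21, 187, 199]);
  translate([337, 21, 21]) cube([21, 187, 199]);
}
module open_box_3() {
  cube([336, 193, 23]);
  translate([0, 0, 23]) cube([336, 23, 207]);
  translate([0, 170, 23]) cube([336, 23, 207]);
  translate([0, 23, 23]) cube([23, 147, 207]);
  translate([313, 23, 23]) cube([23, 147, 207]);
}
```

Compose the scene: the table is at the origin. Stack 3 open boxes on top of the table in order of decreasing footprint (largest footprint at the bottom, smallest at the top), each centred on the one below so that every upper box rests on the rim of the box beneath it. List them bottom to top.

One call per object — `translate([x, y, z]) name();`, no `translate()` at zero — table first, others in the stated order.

table();
translate([680, 150, 724]) open_box();
translate([683, 155, 993]) open_box_2();
translate([694, 173, 1213]) open_box_3();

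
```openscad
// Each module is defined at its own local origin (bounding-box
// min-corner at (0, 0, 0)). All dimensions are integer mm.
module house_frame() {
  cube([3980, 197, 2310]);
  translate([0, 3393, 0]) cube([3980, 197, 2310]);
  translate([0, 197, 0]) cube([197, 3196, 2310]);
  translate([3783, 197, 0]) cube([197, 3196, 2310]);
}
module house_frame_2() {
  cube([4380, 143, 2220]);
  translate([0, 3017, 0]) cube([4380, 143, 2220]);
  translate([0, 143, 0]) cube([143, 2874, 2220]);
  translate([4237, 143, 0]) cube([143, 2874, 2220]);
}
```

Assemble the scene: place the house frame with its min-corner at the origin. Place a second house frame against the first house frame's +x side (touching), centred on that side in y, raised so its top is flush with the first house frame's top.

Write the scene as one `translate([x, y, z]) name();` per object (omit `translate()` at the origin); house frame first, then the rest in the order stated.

house_frame();
translate([3980, 215, 90]) house_frame_2();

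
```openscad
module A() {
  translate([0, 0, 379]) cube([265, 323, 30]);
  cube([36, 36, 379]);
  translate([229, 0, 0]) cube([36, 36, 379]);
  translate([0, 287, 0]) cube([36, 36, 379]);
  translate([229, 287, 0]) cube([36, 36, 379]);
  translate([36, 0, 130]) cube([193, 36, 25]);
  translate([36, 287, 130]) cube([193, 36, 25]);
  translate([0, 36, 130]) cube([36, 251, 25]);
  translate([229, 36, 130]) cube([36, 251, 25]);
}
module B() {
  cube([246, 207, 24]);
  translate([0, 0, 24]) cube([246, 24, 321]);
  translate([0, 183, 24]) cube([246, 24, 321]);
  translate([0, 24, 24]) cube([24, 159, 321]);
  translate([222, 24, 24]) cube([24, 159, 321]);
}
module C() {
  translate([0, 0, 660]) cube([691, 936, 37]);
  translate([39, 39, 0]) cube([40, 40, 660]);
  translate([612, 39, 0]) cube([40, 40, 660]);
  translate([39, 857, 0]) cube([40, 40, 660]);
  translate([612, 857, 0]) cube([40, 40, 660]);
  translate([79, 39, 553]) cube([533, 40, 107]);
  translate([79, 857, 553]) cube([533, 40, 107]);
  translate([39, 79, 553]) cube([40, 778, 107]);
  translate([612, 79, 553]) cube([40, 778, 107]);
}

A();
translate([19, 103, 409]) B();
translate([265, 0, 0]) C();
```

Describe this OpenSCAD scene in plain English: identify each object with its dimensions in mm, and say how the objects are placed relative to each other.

A is a four-legged stool. The seat is 265×323 mm, 30 mm thick, top at z = 409 mm. It stands on four square legs, each 36×36 mm in cross-section, from z = 0 to the seat underside, each flush with a corner of the seat. Four stretchers, 36 mm wide and 25 mm tall, connect adjacent legs with their undersides at z = 130 mm, each running between the inner faces of the legs it joins and aligned with the legs' outer faces on the other axis.

B is an open storage box with external size 246×207×345 mm and wall thickness 24 mm (the base is also 24 mm thick). The base covers the whole footprint; the four walls stand on the base, with the y-facing walls full-width and the x-facing walls fitting between their inner faces.

C is a rectangular dining table. The top is 691×936×37 mm with its upper surface at z = 697 mm. It stands on four 40×40 mm square legs, each inset 39 mm from the nearest pair of top edges, running from the floor to the underside of the top. Four apron rails, 40 mm thick and 107 mm tall, run between adjacent legs with their top edges flush with the underside of the top and their outer faces flush with the legs' outer faces.

The open box is on top of the stool. The table is against the stool's +x side, with their −y faces flush.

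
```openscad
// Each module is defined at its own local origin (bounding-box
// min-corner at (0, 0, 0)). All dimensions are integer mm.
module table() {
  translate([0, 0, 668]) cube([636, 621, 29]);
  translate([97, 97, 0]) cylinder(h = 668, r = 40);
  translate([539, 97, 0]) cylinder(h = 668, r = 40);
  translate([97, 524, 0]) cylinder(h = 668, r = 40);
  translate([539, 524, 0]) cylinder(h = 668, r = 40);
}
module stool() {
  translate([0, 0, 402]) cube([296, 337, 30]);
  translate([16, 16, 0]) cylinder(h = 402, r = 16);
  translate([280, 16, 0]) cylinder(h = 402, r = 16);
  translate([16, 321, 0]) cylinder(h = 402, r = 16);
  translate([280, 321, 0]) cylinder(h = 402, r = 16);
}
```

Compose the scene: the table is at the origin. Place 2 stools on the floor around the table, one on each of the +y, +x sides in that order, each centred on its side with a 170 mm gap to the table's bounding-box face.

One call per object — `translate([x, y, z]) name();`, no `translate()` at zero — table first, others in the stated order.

table();
translate([170, 791, 0]) stool();
translate([806, 142, 0]) stool();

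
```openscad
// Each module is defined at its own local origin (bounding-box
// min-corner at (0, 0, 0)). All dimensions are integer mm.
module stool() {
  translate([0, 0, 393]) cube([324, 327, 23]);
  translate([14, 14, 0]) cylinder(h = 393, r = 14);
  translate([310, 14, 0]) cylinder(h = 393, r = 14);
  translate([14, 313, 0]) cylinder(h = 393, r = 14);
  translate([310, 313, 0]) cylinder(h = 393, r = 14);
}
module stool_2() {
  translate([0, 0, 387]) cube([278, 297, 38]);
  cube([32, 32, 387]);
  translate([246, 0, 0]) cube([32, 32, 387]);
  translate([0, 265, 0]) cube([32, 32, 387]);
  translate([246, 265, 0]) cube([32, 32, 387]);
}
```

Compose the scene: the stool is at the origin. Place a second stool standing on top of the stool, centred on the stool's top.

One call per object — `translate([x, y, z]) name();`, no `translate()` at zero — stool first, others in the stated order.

stool();
translate([23, 15, 416]) stool_2();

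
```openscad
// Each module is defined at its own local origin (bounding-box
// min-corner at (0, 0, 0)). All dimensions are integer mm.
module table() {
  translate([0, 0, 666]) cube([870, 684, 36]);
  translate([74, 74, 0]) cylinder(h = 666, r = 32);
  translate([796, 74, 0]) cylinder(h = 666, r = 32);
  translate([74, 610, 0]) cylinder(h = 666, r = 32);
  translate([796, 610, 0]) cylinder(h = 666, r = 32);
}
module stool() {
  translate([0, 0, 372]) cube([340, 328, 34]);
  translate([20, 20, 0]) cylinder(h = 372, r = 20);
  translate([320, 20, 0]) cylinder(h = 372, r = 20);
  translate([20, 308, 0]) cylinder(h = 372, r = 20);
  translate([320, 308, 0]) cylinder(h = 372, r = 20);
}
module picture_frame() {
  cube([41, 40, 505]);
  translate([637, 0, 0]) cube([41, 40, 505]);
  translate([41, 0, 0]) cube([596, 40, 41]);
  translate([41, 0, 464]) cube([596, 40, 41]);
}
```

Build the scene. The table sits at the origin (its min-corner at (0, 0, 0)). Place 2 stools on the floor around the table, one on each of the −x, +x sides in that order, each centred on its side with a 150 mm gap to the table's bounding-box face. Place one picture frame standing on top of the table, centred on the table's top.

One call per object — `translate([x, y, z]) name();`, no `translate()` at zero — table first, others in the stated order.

table();
translate([-490, 178, 0]) stool();
translate([1020, 178, 0]) stool();
translate([96, 322, 702]) picture_frame();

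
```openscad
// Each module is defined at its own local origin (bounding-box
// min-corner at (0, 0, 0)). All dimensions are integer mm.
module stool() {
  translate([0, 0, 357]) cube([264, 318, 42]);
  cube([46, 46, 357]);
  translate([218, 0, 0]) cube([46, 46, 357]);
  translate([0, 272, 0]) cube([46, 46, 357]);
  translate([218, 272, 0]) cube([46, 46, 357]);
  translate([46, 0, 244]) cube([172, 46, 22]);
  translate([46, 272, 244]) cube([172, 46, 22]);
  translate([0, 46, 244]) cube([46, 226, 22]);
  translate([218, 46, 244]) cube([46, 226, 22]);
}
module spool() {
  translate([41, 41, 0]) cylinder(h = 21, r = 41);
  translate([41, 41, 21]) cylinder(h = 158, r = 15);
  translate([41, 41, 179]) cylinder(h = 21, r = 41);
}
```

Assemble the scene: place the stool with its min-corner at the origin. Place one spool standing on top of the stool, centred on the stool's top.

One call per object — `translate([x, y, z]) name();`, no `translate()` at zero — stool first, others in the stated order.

stool();
translate([91, 118, 399]) spool();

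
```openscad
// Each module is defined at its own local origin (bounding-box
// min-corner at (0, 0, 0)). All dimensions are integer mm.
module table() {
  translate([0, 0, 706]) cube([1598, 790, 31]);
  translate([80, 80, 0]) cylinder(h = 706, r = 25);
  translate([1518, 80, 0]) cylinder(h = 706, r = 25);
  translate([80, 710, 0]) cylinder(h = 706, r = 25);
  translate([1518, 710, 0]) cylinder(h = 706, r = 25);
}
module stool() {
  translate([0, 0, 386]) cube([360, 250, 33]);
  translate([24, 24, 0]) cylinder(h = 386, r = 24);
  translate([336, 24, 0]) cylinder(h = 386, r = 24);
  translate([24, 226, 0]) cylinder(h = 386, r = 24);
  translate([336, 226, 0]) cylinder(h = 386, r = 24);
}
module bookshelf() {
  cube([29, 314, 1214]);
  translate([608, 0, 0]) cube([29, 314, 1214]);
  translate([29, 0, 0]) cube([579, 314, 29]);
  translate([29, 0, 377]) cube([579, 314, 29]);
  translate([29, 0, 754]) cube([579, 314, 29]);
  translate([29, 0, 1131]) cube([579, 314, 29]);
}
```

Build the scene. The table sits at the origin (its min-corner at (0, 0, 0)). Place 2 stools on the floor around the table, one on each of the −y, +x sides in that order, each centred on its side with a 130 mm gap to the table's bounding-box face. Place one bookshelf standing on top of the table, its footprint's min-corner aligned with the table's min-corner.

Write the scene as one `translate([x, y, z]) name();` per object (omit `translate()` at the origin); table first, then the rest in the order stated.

table();
translate([619, -380, 0]) stool();
translate([1728, 270, 0]) stool();
translate([0, 0, 737]) bookshelf();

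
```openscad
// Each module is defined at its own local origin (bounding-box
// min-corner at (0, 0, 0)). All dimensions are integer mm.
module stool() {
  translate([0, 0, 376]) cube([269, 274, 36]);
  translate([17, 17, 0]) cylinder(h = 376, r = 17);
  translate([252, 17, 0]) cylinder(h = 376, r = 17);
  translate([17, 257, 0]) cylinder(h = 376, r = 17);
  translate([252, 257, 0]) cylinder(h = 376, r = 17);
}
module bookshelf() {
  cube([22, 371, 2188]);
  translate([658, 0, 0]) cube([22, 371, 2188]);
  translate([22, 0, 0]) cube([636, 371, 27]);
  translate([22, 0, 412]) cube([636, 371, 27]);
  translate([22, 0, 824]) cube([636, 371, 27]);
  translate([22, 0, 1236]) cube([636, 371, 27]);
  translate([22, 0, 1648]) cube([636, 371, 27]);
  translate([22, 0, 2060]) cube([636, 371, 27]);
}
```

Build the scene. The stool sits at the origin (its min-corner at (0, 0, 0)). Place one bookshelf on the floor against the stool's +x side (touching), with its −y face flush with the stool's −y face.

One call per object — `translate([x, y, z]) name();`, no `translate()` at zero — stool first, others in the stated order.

stool();
translate([269, 0, 0]) bookshelf();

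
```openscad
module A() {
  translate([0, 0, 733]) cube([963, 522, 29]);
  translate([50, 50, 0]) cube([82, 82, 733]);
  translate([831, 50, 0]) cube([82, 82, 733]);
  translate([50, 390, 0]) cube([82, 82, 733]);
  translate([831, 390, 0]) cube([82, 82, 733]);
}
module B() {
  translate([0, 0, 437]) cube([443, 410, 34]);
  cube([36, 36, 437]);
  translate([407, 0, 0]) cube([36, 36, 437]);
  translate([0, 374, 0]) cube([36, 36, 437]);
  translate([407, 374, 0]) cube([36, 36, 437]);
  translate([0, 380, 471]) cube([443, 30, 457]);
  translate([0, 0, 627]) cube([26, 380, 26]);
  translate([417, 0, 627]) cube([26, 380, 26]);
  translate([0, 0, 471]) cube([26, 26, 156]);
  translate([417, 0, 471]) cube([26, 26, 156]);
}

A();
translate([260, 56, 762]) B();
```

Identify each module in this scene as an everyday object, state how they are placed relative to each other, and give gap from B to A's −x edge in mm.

A is a table. B is a chair. The chair is on top of the table, centred. The gap from the chair to the table's −x edge is 260 mm.

The chair's min-x is at 260; the table's min-x is 0; gap = 260 mm.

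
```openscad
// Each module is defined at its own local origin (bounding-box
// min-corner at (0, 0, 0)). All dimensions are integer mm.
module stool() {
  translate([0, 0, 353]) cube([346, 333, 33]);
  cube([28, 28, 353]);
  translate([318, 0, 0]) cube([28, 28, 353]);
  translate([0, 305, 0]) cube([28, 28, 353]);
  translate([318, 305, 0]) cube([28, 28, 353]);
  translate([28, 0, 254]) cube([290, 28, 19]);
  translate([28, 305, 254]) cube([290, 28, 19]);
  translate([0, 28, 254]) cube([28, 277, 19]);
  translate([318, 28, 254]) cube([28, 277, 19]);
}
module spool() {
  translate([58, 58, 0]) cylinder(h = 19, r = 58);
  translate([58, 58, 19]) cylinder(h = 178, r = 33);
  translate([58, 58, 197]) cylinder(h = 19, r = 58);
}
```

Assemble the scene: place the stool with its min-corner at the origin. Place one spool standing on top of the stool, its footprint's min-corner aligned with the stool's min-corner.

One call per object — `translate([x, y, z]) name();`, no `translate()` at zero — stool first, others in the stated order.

stool();
translate([0, 0, 386]) spool();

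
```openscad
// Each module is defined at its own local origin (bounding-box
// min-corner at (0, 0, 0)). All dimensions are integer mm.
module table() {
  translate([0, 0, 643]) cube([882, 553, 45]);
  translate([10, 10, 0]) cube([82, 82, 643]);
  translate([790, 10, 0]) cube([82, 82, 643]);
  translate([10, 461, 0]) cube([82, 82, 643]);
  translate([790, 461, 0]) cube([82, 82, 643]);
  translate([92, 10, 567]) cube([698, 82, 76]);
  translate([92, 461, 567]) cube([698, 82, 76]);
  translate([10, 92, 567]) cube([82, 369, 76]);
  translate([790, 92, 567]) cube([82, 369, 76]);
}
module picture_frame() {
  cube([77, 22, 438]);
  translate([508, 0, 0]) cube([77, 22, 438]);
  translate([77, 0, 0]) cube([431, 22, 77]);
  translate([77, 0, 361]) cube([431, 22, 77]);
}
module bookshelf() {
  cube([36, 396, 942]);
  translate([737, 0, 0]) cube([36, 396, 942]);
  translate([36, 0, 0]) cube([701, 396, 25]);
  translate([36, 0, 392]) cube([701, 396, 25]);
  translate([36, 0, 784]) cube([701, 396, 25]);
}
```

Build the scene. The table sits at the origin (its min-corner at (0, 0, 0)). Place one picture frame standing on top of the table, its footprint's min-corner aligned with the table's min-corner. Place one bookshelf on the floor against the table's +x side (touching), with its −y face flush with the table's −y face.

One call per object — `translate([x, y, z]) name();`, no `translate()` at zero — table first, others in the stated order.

table();
translate([0, 0, 688]) picture_frame();
translate([882, 0, 0]) bookshelf();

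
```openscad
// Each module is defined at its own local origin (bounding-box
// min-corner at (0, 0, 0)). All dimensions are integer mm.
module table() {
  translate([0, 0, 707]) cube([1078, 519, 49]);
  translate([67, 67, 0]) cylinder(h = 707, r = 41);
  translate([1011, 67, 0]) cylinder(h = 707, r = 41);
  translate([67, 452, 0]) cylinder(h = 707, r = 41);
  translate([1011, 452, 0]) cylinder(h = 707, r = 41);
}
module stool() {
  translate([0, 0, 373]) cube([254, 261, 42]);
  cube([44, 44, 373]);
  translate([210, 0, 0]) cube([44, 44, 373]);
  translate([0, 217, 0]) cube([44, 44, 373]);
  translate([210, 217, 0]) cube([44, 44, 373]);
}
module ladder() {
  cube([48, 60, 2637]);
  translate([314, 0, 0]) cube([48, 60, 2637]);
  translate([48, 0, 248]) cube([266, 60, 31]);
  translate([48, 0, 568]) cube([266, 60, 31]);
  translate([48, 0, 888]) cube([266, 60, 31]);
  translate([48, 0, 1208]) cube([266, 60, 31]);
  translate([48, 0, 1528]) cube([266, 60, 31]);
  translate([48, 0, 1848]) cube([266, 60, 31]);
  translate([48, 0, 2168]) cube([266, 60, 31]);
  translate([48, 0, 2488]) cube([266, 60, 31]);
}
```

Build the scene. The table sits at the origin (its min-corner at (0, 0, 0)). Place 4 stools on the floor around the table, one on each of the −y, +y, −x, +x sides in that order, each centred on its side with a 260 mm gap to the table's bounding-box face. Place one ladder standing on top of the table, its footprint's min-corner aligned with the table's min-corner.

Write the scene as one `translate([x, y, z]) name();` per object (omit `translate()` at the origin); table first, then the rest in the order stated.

table();
translate([412, -521, 0]) stool();
translate([412, 779, 0]) stool();
translate([-514, 129, 0]) stool();
translate([1338, 129, 0]) stool();
translate([0, 0, 756]) ladder();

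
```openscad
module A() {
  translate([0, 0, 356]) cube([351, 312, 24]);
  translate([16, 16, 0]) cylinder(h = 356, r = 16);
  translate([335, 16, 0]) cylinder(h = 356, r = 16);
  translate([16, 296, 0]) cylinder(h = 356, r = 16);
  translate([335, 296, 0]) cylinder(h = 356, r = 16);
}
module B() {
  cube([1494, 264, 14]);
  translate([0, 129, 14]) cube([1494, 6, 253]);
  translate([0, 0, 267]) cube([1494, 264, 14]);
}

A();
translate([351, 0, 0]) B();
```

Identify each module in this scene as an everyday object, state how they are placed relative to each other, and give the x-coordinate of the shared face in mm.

A is a stool. B is an I-beam. The I-beam is against the stool's +x side, with their −y faces flush. The x-coordinate of the shared face is 351 mm.

The stool's +x face and the I-beam's −x face are both at x = 351 mm.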